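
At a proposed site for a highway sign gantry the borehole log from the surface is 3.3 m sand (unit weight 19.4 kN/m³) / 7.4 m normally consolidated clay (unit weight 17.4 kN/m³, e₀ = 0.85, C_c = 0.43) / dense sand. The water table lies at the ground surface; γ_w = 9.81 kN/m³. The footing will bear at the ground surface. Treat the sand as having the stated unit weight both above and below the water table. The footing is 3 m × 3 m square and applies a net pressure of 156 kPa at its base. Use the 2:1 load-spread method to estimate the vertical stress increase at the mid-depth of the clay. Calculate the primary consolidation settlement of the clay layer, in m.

Mid-depth of clay below the ground surface: z = 3.3 + 7.4/2 = 7 m.
Total vertical stress at mid-clay: σ_v = 19.4×3.3 + 17.4×3.7 = 128.4 kPa.
Pore pressure: u = 9.81×(7 − 0) = 68.67 kPa.
Initial effective stress: σ'_0 = σ_v − u = 128.4 − 68.67 = 59.73 kPa.
Stress increase at mid-clay by the 2:1 spreading method:
Δσ = qBL/((B+z)(L+z)) = 156×3×3/((3+7)(3+7)) = 14.04 kPa
Final effective stress: σ'_f = σ'_0 + Δσ = 59.73 + 14.04 = 73.77 kPa.
Normally consolidated clay, so the full stress increment lies on the virgin compression line:
S_c = C_c·H/(1+e₀)·log₁₀(σ'_f/σ'_0) = 0.43×7.4/(1+0.85)×log₁₀(73.77/59.73)
    = 1.72 × 0.091687 = 0.1577 m

S_c ≈ 0.158 m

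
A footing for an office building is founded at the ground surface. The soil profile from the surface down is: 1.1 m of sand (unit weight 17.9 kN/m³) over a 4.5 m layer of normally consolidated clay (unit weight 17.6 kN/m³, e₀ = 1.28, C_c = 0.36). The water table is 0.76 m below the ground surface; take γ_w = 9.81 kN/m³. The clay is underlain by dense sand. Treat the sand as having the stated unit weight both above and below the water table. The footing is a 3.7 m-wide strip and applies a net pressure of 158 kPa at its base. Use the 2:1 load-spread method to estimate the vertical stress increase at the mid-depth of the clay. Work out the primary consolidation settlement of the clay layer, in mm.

S_c ≈ 382 mm

Mid-depth of clay below the ground surface: z = 1.1 + 4.5/2 = 3.35 m.
Total vertical stress at mid-clay: σ_v = 17.9×1.1 + 17.6×2.25 = 59.29 kPa.
Pore pressure: u = 9.81×(3.35 − 0.76) = 25.408 kPa.
Initial effective stress: σ'_0 = σ_v − u = 59.29 − 25.408 = 33.882 kPa.
Stress increase at mid-clay by the 2:1 spreading method:
Δσ = qB/(B+z) = 158×3.7/(3.7+3.35) = 82.922 kPa
Final effective stress: σ'_f = σ'_0 + Δσ = 33.882 + 82.922 = 116.8 kPa.
Normally consolidated clay, so the full stress increment lies on the virgin compression line:
S_c = C_c·H/(1+e₀)·log₁₀(σ'_f/σ'_0) = 0.36×4.5/(1+1.28)×log₁₀(116.8/33.882)
    = 0.71053 × 0.53747 = 0.3819 m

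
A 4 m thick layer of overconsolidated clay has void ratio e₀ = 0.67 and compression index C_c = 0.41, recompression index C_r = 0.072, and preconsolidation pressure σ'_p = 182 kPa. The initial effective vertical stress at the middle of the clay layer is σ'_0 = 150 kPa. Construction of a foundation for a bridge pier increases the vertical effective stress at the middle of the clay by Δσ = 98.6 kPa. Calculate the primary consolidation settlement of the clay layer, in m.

S_c ≈ 0.147 m

Final effective stress: σ'_f = 150 + 98.6 = 248.6 kPa.
σ'_f = 248.6 > σ'_p = 182 kPa, so the stress path crosses the preconsolidation pressure — recompression up to σ'_p, then virgin compression beyond:
S_c = H/(1+e₀)·[C_r·log₁₀(σ'_p/σ'_0) + C_c·log₁₀(σ'_f/σ'_p)]
    = 4/1.67 × [0.072×log₁₀(182/150) + 0.41×log₁₀(248.6/182)]
    = 2.3952 × [0.0060466 + 0.055526] = 0.1475 m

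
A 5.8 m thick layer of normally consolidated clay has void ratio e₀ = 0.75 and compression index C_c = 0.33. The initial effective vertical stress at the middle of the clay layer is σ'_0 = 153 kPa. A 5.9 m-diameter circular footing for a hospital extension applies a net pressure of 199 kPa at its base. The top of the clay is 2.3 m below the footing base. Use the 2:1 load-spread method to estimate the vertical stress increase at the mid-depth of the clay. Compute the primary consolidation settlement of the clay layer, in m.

S_c ≈ 0.149 m

Mid-depth of clay below the footing base: z = 2.3 + 5.8/2 = 5.2 m.
Stress increase at mid-clay by the 2:1 spreading method:
Δσ ≈ qD²/(D+z)² = 199×5.9²/(5.9+5.2)² = 56.223 kPa
Final effective stress: σ'_f = σ'_0 + Δσ = 153 + 56.223 = 209.22 kPa.
Normally consolidated clay, so the full stress increment lies on the virgin compression line:
S_c = C_c·H/(1+e₀)·log₁₀(σ'_f/σ'_0) = 0.33×5.8/(1+0.75)×log₁₀(209.22/153)
    = 1.0937 × 0.13591 = 0.1486 m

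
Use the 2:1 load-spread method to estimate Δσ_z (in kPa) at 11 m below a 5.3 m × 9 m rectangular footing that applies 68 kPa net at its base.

Δσ_z ≈ 9.95 kPa

By the 2:1 method the load spreads at 1 horizontal : 2 vertical, so at depth z the loaded area has grown by z in each plan dimension:
Δσ = qBL/((B+z)(L+z)) = 68×5.3×9/((5.3+11)(9+11)) = 9.9497 kPa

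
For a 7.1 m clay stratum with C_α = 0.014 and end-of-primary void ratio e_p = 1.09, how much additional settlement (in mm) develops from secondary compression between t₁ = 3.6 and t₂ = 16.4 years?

S_s ≈ 31.3 mm

Secondary compression: S_s = C_α·H/(1+e_p)·log₁₀(t₂/t₁)
S_s = 0.014×7.1/(1+1.09)×log₁₀(16.4/3.6)
    = 0.04756 × 0.6585 = 0.03132 m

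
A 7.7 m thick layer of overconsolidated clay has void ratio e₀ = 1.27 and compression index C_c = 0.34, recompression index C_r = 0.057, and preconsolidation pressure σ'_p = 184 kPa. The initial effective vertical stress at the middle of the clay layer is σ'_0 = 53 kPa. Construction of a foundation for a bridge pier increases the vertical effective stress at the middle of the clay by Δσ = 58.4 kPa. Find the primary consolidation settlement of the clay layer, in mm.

S_c ≈ 62.4 mm

Final effective stress: σ'_f = 53 + 58.4 = 111.4 kPa.
σ'_f = 111.4 ≤ σ'_p = 184 kPa, so the clay remains overconsolidated and only the recompression index applies:
S_c = C_r·H/(1+e₀)·log₁₀(σ'_f/σ'_0) = 0.057×7.7/2.27×log₁₀(111.4/53)
    = 0.19335 × 0.32261 = 0.06238 m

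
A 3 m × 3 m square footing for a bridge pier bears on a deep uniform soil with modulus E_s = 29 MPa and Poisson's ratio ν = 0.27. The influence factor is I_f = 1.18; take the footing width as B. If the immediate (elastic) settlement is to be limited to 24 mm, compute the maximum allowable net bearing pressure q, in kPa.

E_s = 29 MPa = 29000 kPa.
S_e = q·B·(1−ν²)/E_s · I_f  ⇒  q = S_e·E_s / (B·(1−ν²)·I_f).
q = 0.024 × 29000 / (3 × 0.9271 × 1.18) = 212.1 kPa

q ≈ 212 kPa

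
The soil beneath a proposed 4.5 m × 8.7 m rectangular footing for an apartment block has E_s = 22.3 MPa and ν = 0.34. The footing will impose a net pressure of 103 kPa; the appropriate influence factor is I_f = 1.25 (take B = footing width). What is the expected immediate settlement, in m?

S_e ≈ 0.023 m

Immediate (elastic) settlement: S_e = q·B·(1−ν²)/E_s · I_f.
E_s = 22.3 MPa = 22300 kPa.
S_e = 103 × 4.5 × (1 − 0.34²) / 22300 × 1.25
    = 103 × 4.5 × 0.8844 / 22300 × 1.25
    = 0.02298 m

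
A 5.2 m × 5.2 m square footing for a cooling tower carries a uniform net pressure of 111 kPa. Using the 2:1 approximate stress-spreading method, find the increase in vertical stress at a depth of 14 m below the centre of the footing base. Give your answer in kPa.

Δσ_z ≈ 8.14 kPa

By the 2:1 method the load spreads at 1 horizontal : 2 vertical, so at depth z the loaded area has grown by z in each plan dimension:
Δσ = qBL/((B+z)(L+z)) = 111×5.2×5.2/((5.2+14)(5.2+14)) = 8.1419 kPa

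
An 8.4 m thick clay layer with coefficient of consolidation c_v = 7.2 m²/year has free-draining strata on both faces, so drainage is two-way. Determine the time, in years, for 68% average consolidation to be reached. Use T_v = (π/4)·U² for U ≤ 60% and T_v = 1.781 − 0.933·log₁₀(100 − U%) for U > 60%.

Drainage path length: H_d = H/2 = 4.2 m (double drainage).
U > 60%: T_v = 1.781 − 0.933·log₁₀(100 − 68) = 0.3767.
t = T_v·H_d²/c_v = 0.3767×4.2²/7.2 = 0.9229 years.

t ≈ 0.923 years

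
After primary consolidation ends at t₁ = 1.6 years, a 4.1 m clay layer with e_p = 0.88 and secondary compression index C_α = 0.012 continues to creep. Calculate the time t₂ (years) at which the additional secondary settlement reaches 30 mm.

t₂ ≈ 22.4 years

S_s = C_α·H/(1+e_p)·log₁₀(t₂/t₁) ⇒ log₁₀(t₂/t₁) = S_s·(1+e_p)/(C_α·H).
log₁₀(t₂/t₁) = 0.03 × (1+0.88) / (0.012×4.1) = 1.146
t₂ = t₁ × 10^1.146 = 1.6 × 14.01 = 22.41 years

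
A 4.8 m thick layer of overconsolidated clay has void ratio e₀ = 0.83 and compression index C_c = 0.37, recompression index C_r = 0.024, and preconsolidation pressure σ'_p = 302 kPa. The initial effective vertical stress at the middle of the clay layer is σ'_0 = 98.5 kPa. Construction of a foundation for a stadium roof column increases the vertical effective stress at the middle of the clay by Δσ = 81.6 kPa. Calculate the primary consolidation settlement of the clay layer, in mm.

S_c ≈ 16.5 mm

Final effective stress: σ'_f = 98.5 + 81.6 = 180.1 kPa.
σ'_f = 180.1 ≤ σ'_p = 302 kPa, so the clay remains overconsolidated and only the recompression index applies:
S_c = C_r·H/(1+e₀)·log₁₀(σ'_f/σ'_0) = 0.024×4.8/1.83×log₁₀(180.1/98.5)
    = 0.062952 × 0.26208 = 0.0165 m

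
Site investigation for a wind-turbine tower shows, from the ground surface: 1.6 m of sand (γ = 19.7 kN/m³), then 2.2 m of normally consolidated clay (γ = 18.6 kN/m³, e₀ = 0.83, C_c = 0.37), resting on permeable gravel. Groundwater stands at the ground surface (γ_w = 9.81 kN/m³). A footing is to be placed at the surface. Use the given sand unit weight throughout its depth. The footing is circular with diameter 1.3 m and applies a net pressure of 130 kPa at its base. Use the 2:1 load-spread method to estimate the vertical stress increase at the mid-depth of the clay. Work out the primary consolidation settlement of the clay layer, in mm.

S_c ≈ 83.2 mm

Mid-depth of clay below the ground surface: z = 1.6 + 2.2/2 = 2.7 m.
Total vertical stress at mid-clay: σ_v = 19.7×1.6 + 18.6×1.1 = 51.98 kPa.
Pore pressure: u = 9.81×(2.7 − 0) = 26.487 kPa.
Initial effective stress: σ'_0 = σ_v − u = 51.98 − 26.487 = 25.493 kPa.
Stress increase at mid-clay by the 2:1 spreading method:
Δσ ≈ qD²/(D+z)² = 130×1.3²/(1.3+2.7)² = 13.731 kPa
Final effective stress: σ'_f = σ'_0 + Δσ = 25.493 + 13.731 = 39.224 kPa.
Normally consolidated clay, so the full stress increment lies on the virgin compression line:
S_c = C_c·H/(1+e₀)·log₁₀(σ'_f/σ'_0) = 0.37×2.2/(1+0.83)×log₁₀(39.224/25.493)
    = 0.44481 × 0.18713 = 0.08324 m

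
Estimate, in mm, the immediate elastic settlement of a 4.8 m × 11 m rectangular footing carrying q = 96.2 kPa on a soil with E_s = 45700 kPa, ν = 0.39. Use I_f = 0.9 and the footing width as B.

Immediate (elastic) settlement: S_e = q·B·(1−ν²)/E_s · I_f.
S_e = 96.2 × 4.8 × (1 − 0.39²) / 45700 × 0.9
    = 96.2 × 4.8 × 0.8479 / 45700 × 0.9
    = 0.007711 m = 7.711 mm

S_e ≈ 7.71 mm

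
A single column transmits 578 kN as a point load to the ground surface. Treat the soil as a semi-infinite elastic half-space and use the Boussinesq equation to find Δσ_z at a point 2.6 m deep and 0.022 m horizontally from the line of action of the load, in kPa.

Δσ_z ≈ 40.8 kPa

Boussinesq vertical stress below a point load on an elastic half-space:
Δσ_z = 3P/(2πz²) · [1 + (r/z)²]^(−5/2)
r/z = 0.022/2.6 = 0.0084615; [1+(r/z)²]^(−5/2) = 0.99982.
Δσ_z = 3×578/(2π×2.6²) × 0.99982 = 40.825 × 0.99982 = 40.82 kPa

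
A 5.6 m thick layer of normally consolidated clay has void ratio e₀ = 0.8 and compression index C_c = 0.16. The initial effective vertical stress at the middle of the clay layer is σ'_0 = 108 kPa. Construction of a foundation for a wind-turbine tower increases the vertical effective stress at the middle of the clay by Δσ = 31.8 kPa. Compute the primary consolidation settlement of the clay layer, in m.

S_c ≈ 0.0558 m

Final effective stress: σ'_f = σ'_0 + Δσ = 108 + 31.8 = 139.8 kPa.
Normally consolidated clay, so the full stress increment lies on the virgin compression line:
S_c = C_c·H/(1+e₀)·log₁₀(σ'_f/σ'_0) = 0.16×5.6/(1+0.8)×log₁₀(139.8/108)
    = 0.49778 × 0.11208 = 0.05579 m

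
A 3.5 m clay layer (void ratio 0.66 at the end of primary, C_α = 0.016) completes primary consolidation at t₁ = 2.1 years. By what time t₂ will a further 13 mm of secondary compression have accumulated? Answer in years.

t₂ ≈ 5.1 years

S_s = C_α·H/(1+e_p)·log₁₀(t₂/t₁) ⇒ log₁₀(t₂/t₁) = S_s·(1+e_p)/(C_α·H).
log₁₀(t₂/t₁) = 0.013 × (1+0.66) / (0.016×3.5) = 0.3854
t₂ = t₁ × 10^0.3854 = 2.1 × 2.429 = 5.1 years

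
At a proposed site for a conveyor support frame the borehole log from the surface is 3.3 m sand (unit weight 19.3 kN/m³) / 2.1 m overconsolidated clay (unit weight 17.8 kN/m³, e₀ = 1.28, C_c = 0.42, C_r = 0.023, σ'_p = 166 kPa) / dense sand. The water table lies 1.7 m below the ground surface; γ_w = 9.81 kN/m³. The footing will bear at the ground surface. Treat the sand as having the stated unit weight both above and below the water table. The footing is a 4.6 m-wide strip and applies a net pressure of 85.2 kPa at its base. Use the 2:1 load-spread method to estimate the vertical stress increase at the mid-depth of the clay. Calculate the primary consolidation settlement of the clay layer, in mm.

S_c ≈ 5.29 mm

Mid-depth of clay below the ground surface: z = 3.3 + 2.1/2 = 4.35 m.
Total vertical stress at mid-clay: σ_v = 19.3×3.3 + 17.8×1.05 = 82.38 kPa.
Pore pressure: u = 9.81×(4.35 − 1.7) = 25.997 kPa.
Initial effective stress: σ'_0 = σ_v − u = 82.38 − 25.997 = 56.383 kPa.
Stress increase at mid-clay by the 2:1 spreading method:
Δσ = qB/(B+z) = 85.2×4.6/(4.6+4.35) = 43.79 kPa
Final effective stress: σ'_f = 56.383 + 43.79 = 100.17 kPa.
σ'_f = 100.17 ≤ σ'_p = 166 kPa, so the clay remains overconsolidated and only the recompression index applies:
S_c = C_r·H/(1+e₀)·log₁₀(σ'_f/σ'_0) = 0.023×2.1/2.28×log₁₀(100.17/56.383)
    = 0.021184 × 0.24959 = 0.005287 m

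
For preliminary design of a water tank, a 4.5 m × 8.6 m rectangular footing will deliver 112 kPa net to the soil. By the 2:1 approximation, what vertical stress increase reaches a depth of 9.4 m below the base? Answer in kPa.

By the 2:1 method the load spreads at 1 horizontal : 2 vertical, so at depth z the loaded area has grown by z in each plan dimension:
Δσ = qBL/((B+z)(L+z)) = 112×4.5×8.6/((4.5+9.4)(8.6+9.4)) = 17.324 kPa

Δσ_z ≈ 17.3 kPa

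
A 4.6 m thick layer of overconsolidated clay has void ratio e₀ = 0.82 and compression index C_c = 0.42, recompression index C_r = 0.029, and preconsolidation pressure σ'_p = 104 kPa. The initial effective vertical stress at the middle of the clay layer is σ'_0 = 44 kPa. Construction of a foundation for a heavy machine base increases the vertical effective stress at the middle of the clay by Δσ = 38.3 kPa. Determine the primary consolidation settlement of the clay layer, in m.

Final effective stress: σ'_f = 44 + 38.3 = 82.3 kPa.
σ'_f = 82.3 ≤ σ'_p = 104 kPa, so the clay remains overconsolidated and only the recompression index applies:
S_c = C_r·H/(1+e₀)·log₁₀(σ'_f/σ'_0) = 0.029×4.6/1.82×log₁₀(82.3/44)
    = 0.073298 × 0.27195 = 0.01993 m

S_c ≈ 0.0199 m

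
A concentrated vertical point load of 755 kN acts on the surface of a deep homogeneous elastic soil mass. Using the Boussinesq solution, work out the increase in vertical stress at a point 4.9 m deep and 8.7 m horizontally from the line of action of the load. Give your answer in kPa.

Δσ_z ≈ 0.427 kPa

Boussinesq vertical stress below a point load on an elastic half-space:
Δσ_z = 3P/(2πz²) · [1 + (r/z)²]^(−5/2)
r/z = 8.7/4.9 = 1.7755; [1+(r/z)²]^(−5/2) = 0.02846.
Δσ_z = 3×755/(2π×4.9²) × 0.02846 = 15.014 × 0.02846 = 0.4273 kPa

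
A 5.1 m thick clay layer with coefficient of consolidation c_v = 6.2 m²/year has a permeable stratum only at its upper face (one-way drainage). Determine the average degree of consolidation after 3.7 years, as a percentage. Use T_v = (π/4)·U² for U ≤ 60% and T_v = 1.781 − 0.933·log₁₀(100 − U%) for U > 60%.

Drainage path length: H_d = H = 5.1 m (single drainage).
T_v = c_v·t/H_d² = 6.2×3.7/5.1² = 0.88197.
T_v = 0.88197 corresponds to the U > 60% branch:
U = 1 − 10^((1.781 − T_v)/0.933)/100 = 0.908

U ≈ 90.8 %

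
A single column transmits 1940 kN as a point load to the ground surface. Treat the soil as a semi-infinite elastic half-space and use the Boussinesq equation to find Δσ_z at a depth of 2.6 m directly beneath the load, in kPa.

Boussinesq vertical stress below a point load on an elastic half-space:
Δσ_z = 3P/(2πz²) · [1 + (r/z)²]^(−5/2)
r/z = 0/2.6 = 0; [1+(r/z)²]^(−5/2) = 1.
Δσ_z = 3×1940/(2π×2.6²) × 1 = 137.02 × 1 = 137 kPa

Δσ_z ≈ 137 kPa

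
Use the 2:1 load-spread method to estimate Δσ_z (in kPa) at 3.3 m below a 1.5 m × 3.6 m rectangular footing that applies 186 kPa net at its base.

Δσ_z ≈ 30.3 kPa

By the 2:1 method the load spreads at 1 horizontal : 2 vertical, so at depth z the loaded area has grown by z in each plan dimension:
Δσ = qBL/((B+z)(L+z)) = 186×1.5×3.6/((1.5+3.3)(3.6+3.3)) = 30.326 kPa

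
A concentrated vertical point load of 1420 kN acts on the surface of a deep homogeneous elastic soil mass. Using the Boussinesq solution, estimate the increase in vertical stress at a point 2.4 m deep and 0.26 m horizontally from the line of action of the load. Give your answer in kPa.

Δσ_z ≈ 114 kPa

Boussinesq vertical stress below a point load on an elastic half-space:
Δσ_z = 3P/(2πz²) · [1 + (r/z)²]^(−5/2)
r/z = 0.26/2.4 = 0.10833; [1+(r/z)²]^(−5/2) = 0.97125.
Δσ_z = 3×1420/(2π×2.4²) × 0.97125 = 117.71 × 0.97125 = 114.3 kPa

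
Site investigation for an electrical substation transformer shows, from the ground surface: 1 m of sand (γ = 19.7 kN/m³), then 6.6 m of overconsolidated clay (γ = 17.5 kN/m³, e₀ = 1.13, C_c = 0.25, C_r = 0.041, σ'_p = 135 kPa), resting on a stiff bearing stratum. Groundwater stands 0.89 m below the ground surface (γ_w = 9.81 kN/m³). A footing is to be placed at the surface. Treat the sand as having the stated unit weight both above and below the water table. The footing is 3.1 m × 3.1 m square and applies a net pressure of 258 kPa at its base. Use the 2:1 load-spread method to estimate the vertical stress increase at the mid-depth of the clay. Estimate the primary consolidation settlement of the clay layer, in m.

Mid-depth of clay below the ground surface: z = 1 + 6.6/2 = 4.3 m.
Total vertical stress at mid-clay: σ_v = 19.7×1 + 17.5×3.3 = 77.45 kPa.
Pore pressure: u = 9.81×(4.3 − 0.89) = 33.452 kPa.
Initial effective stress: σ'_0 = σ_v − u = 77.45 − 33.452 = 43.998 kPa.
Stress increase at mid-clay by the 2:1 spreading method:
Δσ = qBL/((B+z)(L+z)) = 258×3.1×3.1/((3.1+4.3)(3.1+4.3)) = 45.277 kPa
Final effective stress: σ'_f = 43.998 + 45.277 = 89.275 kPa.
σ'_f = 89.275 ≤ σ'_p = 135 kPa, so the clay remains overconsolidated and only the recompression index applies:
S_c = C_r·H/(1+e₀)·log₁₀(σ'_f/σ'_0) = 0.041×6.6/2.13×log₁₀(89.275/43.998)
    = 0.12704 × 0.3073 = 0.03904 m

S_c ≈ 0.039 m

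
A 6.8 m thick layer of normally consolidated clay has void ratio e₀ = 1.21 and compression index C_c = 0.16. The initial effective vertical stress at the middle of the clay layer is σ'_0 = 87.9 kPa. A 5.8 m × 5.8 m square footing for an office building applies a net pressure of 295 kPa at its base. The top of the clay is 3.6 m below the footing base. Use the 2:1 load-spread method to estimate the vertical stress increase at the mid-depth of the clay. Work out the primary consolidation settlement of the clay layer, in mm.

Mid-depth of clay below the footing base: z = 3.6 + 6.8/2 = 7 m.
Stress increase at mid-clay by the 2:1 spreading method:
Δσ = qBL/((B+z)(L+z)) = 295×5.8×5.8/((5.8+7)(5.8+7)) = 60.57 kPa
Final effective stress: σ'_f = σ'_0 + Δσ = 87.9 + 60.57 = 148.47 kPa.
Normally consolidated clay, so the full stress increment lies on the virgin compression line:
S_c = C_c·H/(1+e₀)·log₁₀(σ'_f/σ'_0) = 0.16×6.8/(1+1.21)×log₁₀(148.47/87.9)
    = 0.49231 × 0.22765 = 0.1121 m

S_c ≈ 112 mm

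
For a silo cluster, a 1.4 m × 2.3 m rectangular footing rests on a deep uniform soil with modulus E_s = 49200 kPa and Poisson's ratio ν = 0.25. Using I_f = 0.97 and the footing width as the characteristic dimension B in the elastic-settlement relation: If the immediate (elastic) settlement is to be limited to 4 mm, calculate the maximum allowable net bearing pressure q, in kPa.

q ≈ 155 kPa

S_e = q·B·(1−ν²)/E_s · I_f  ⇒  q = S_e·E_s / (B·(1−ν²)·I_f).
q = 0.004 × 49200 / (1.4 × 0.9375 × 0.97) = 154.6 kPa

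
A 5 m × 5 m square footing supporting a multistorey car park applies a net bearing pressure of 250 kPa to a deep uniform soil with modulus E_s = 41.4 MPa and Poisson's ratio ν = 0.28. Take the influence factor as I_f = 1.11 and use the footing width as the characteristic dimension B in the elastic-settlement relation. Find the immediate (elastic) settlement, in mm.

S_e ≈ 30.9 mm

Immediate (elastic) settlement: S_e = q·B·(1−ν²)/E_s · I_f.
E_s = 41.4 MPa = 41400 kPa.
S_e = 250 × 5 × (1 − 0.28²) / 41400 × 1.11
    = 250 × 5 × 0.9216 / 41400 × 1.11
    = 0.03089 m = 30.89 mm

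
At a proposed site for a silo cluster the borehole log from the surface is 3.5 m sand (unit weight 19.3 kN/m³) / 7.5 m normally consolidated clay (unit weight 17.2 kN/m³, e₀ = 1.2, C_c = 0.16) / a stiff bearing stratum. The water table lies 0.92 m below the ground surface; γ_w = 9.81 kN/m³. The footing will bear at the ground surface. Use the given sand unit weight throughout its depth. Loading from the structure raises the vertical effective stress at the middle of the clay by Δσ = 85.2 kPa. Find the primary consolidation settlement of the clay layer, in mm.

S_c ≈ 189 mm

Mid-depth of clay below the ground surface: z = 3.5 + 7.5/2 = 7.25 m.
Total vertical stress at mid-clay: σ_v = 19.3×3.5 + 17.2×3.75 = 132.05 kPa.
Pore pressure: u = 9.81×(7.25 − 0.92) = 62.097 kPa.
Initial effective stress: σ'_0 = σ_v − u = 132.05 − 62.097 = 69.953 kPa.
Final effective stress: σ'_f = σ'_0 + Δσ = 69.953 + 85.2 = 155.15 kPa.
Normally consolidated clay, so the full stress increment lies on the virgin compression line:
S_c = C_c·H/(1+e₀)·log₁₀(σ'_f/σ'_0) = 0.16×7.5/(1+1.2)×log₁₀(155.15/69.953)
    = 0.54545 × 0.34595 = 0.1887 m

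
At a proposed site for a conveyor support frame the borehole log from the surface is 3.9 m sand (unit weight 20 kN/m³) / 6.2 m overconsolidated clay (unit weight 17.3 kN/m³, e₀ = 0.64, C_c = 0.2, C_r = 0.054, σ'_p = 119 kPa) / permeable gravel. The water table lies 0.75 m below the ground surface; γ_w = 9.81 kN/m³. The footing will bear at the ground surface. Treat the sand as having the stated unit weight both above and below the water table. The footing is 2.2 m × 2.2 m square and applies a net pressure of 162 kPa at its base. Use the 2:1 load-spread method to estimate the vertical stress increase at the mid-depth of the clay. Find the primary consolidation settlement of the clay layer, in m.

Mid-depth of clay below the ground surface: z = 3.9 + 6.2/2 = 7 m.
Total vertical stress at mid-clay: σ_v = 20×3.9 + 17.3×3.1 = 131.63 kPa.
Pore pressure: u = 9.81×(7 − 0.75) = 61.312 kPa.
Initial effective stress: σ'_0 = σ_v − u = 131.63 − 61.312 = 70.318 kPa.
Stress increase at mid-clay by the 2:1 spreading method:
Δσ = qBL/((B+z)(L+z)) = 162×2.2×2.2/((2.2+7)(2.2+7)) = 9.2637 kPa
Final effective stress: σ'_f = 70.318 + 9.2637 = 79.582 kPa.
σ'_f = 79.582 ≤ σ'_p = 119 kPa, so the clay remains overconsolidated and only the recompression index applies:
S_c = C_r·H/(1+e₀)·log₁₀(σ'_f/σ'_0) = 0.054×6.2/1.64×log₁₀(79.582/70.318)
    = 0.20415 × 0.053748 = 0.01097 m

S_c ≈ 0.011 m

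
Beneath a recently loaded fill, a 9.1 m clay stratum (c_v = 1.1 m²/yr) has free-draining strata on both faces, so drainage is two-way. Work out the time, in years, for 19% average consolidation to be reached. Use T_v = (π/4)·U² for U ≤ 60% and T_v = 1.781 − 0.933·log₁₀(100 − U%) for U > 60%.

Drainage path length: H_d = H/2 = 4.55 m (double drainage).
U ≤ 60%: T_v = (π/4)·U² = (π/4)×0.19² = 0.028353.
t = T_v·H_d²/c_v = 0.028353×4.55²/1.1 = 0.5336 years.

t ≈ 0.534 years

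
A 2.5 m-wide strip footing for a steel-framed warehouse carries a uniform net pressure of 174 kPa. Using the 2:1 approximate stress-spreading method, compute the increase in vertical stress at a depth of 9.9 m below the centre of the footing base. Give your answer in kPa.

Δσ_z ≈ 35.1 kPa

By the 2:1 method the load spreads at 1 horizontal : 2 vertical, so at depth z the loaded area has grown by z in each plan dimension:
Δσ = qB/(B+z) = 174×2.5/(2.5+9.9) = 35.081 kPa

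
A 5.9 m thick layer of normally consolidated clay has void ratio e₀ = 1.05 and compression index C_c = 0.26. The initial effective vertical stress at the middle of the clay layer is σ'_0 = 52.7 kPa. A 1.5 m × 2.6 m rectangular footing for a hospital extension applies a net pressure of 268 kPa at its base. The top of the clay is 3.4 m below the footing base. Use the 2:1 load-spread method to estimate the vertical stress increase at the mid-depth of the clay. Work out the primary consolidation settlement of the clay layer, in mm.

Mid-depth of clay below the footing base: z = 3.4 + 5.9/2 = 6.35 m.
Stress increase at mid-clay by the 2:1 spreading method:
Δσ = qBL/((B+z)(L+z)) = 268×1.5×2.6/((1.5+6.35)(2.6+6.35)) = 14.877 kPa
Final effective stress: σ'_f = σ'_0 + Δσ = 52.7 + 14.877 = 67.577 kPa.
Normally consolidated clay, so the full stress increment lies on the virgin compression line:
S_c = C_c·H/(1+e₀)·log₁₀(σ'_f/σ'_0) = 0.26×5.9/(1+1.05)×log₁₀(67.577/52.7)
    = 0.74829 × 0.10799 = 0.08081 m

S_c ≈ 80.8 mm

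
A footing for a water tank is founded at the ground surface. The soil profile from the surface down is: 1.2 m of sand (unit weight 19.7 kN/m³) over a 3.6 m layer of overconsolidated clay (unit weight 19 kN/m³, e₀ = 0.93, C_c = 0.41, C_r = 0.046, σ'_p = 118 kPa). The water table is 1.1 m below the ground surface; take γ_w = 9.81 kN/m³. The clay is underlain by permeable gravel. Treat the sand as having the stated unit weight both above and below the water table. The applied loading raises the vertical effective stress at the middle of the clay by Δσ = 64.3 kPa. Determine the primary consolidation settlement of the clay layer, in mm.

Mid-depth of clay below the ground surface: z = 1.2 + 3.6/2 = 3 m.
Total vertical stress at mid-clay: σ_v = 19.7×1.2 + 19×1.8 = 57.84 kPa.
Pore pressure: u = 9.81×(3 − 1.1) = 18.639 kPa.
Initial effective stress: σ'_0 = σ_v − u = 57.84 − 18.639 = 39.201 kPa.
Final effective stress: σ'_f = 39.201 + 64.3 = 103.5 kPa.
σ'_f = 103.5 ≤ σ'_p = 118 kPa, so the clay remains overconsolidated and only the recompression index applies:
S_c = C_r·H/(1+e₀)·log₁₀(σ'_f/σ'_0) = 0.046×3.6/1.93×log₁₀(103.5/39.201)
    = 0.085804 × 0.42164 = 0.03618 m

S_c ≈ 36.2 mm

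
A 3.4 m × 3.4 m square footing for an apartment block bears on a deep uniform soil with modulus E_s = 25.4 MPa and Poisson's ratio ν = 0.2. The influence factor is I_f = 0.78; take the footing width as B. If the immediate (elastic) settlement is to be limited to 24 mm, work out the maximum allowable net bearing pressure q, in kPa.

E_s = 25.4 MPa = 25400 kPa.
S_e = q·B·(1−ν²)/E_s · I_f  ⇒  q = S_e·E_s / (B·(1−ν²)·I_f).
q = 0.024 × 25400 / (3.4 × 0.96 × 0.78) = 239.4 kPa

q ≈ 239 kPa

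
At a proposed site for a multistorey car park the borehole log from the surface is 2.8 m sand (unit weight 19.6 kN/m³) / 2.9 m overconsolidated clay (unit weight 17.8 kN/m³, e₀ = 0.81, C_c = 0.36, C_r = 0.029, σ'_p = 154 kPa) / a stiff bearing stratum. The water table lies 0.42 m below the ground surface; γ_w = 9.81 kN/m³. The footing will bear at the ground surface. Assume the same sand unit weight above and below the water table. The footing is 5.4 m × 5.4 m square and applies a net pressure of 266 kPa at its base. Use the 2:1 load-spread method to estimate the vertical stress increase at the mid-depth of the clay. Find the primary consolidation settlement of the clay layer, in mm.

Mid-depth of clay below the ground surface: z = 2.8 + 2.9/2 = 4.25 m.
Total vertical stress at mid-clay: σ_v = 19.6×2.8 + 17.8×1.45 = 80.69 kPa.
Pore pressure: u = 9.81×(4.25 − 0.42) = 37.572 kPa.
Initial effective stress: σ'_0 = σ_v − u = 80.69 − 37.572 = 43.118 kPa.
Stress increase at mid-clay by the 2:1 spreading method:
Δσ = qBL/((B+z)(L+z)) = 266×5.4×5.4/((5.4+4.25)(5.4+4.25)) = 83.294 kPa
Final effective stress: σ'_f = 43.118 + 83.294 = 126.41 kPa.
σ'_f = 126.41 ≤ σ'_p = 154 kPa, so the clay remains overconsolidated and only the recompression index applies:
S_c = C_r·H/(1+e₀)·log₁₀(σ'_f/σ'_0) = 0.029×2.9/1.81×log₁₀(126.41/43.118)
    = 0.046464 × 0.46712 = 0.0217 m

S_c ≈ 21.7 mm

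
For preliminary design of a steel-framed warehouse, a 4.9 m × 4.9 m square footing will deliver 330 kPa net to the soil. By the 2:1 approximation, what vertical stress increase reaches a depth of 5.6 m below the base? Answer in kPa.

By the 2:1 method the load spreads at 1 horizontal : 2 vertical, so at depth z the loaded area has grown by z in each plan dimension:
Δσ = qBL/((B+z)(L+z)) = 330×4.9×4.9/((4.9+5.6)(4.9+5.6)) = 71.867 kPa

Δσ_z ≈ 71.9 kPa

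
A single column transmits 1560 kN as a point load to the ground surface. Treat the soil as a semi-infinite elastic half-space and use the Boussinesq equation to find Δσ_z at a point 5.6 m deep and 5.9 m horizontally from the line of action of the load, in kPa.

Δσ_z ≈ 3.67 kPa

Boussinesq vertical stress below a point load on an elastic half-space:
Δσ_z = 3P/(2πz²) · [1 + (r/z)²]^(−5/2)
r/z = 5.9/5.6 = 1.0536; [1+(r/z)²]^(−5/2) = 0.15463.
Δσ_z = 3×1560/(2π×5.6²) × 0.15463 = 23.751 × 0.15463 = 3.673 kPa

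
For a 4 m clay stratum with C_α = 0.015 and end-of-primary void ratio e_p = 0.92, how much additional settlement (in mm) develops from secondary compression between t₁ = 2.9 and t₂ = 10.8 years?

Secondary compression: S_s = C_α·H/(1+e_p)·log₁₀(t₂/t₁)
S_s = 0.015×4/(1+0.92)×log₁₀(10.8/2.9)
    = 0.03125 × 0.571 = 0.01784 m

S_s ≈ 17.8 mm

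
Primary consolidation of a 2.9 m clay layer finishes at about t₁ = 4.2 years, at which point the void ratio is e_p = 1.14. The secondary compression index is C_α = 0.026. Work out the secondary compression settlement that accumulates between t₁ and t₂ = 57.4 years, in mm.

Secondary compression: S_s = C_α·H/(1+e_p)·log₁₀(t₂/t₁)
S_s = 0.026×2.9/(1+1.14)×log₁₀(57.4/4.2)
    = 0.03523 × 1.136 = 0.04001 m

S_s ≈ 40 mm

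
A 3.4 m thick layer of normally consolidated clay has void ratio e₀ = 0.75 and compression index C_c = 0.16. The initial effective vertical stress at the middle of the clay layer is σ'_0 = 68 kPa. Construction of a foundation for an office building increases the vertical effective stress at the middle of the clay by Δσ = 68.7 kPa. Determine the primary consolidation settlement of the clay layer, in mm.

Final effective stress: σ'_f = σ'_0 + Δσ = 68 + 68.7 = 136.7 kPa.
Normally consolidated clay, so the full stress increment lies on the virgin compression line:
S_c = C_c·H/(1+e₀)·log₁₀(σ'_f/σ'_0) = 0.16×3.4/(1+0.75)×log₁₀(136.7/68)
    = 0.31086 × 0.30326 = 0.09427 m

S_c ≈ 94.3 mm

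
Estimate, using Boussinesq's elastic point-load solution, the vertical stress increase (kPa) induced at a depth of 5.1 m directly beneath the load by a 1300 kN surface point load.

Δσ_z ≈ 23.9 kPa

Boussinesq vertical stress below a point load on an elastic half-space:
Δσ_z = 3P/(2πz²) · [1 + (r/z)²]^(−5/2)
r/z = 0/5.1 = 0; [1+(r/z)²]^(−5/2) = 1.
Δσ_z = 3×1300/(2π×5.1²) × 1 = 23.864 × 1 = 23.86 kPa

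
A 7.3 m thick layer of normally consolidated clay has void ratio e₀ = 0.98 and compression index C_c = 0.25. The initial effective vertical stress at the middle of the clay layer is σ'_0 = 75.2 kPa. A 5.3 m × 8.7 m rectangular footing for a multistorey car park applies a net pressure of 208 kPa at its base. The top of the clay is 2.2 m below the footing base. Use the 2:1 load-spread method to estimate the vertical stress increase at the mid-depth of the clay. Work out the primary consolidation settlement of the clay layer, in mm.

S_c ≈ 232 mm

Mid-depth of clay below the footing base: z = 2.2 + 7.3/2 = 5.85 m.
Stress increase at mid-clay by the 2:1 spreading method:
Δσ = qBL/((B+z)(L+z)) = 208×5.3×8.7/((5.3+5.85)(8.7+5.85)) = 59.118 kPa
Final effective stress: σ'_f = σ'_0 + Δσ = 75.2 + 59.118 = 134.32 kPa.
Normally consolidated clay, so the full stress increment lies on the virgin compression line:
S_c = C_c·H/(1+e₀)·log₁₀(σ'_f/σ'_0) = 0.25×7.3/(1+0.98)×log₁₀(134.32/75.2)
    = 0.92172 × 0.25192 = 0.2322 m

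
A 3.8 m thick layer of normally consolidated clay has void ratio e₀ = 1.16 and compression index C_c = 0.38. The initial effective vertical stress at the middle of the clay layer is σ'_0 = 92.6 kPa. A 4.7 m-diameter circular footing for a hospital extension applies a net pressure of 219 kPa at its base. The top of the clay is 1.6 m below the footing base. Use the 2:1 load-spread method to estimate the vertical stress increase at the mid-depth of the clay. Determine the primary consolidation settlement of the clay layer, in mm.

Mid-depth of clay below the footing base: z = 1.6 + 3.8/2 = 3.5 m.
Stress increase at mid-clay by the 2:1 spreading method:
Δσ ≈ qD²/(D+z)² = 219×4.7²/(4.7+3.5)² = 71.947 kPa
Final effective stress: σ'_f = σ'_0 + Δσ = 92.6 + 71.947 = 164.55 kPa.
Normally consolidated clay, so the full stress increment lies on the virgin compression line:
S_c = C_c·H/(1+e₀)·log₁₀(σ'_f/σ'_0) = 0.38×3.8/(1+1.16)×log₁₀(164.55/92.6)
    = 0.66852 × 0.24969 = 0.1669 m

S_c ≈ 167 mm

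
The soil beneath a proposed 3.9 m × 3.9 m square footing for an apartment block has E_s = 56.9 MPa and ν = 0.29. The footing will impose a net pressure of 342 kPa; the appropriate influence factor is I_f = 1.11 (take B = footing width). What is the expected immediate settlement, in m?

Immediate (elastic) settlement: S_e = q·B·(1−ν²)/E_s · I_f.
E_s = 56.9 MPa = 56900 kPa.
S_e = 342 × 3.9 × (1 − 0.29²) / 56900 × 1.11
    = 342 × 3.9 × 0.9159 / 56900 × 1.11
    = 0.02383 m

S_e ≈ 0.0238 m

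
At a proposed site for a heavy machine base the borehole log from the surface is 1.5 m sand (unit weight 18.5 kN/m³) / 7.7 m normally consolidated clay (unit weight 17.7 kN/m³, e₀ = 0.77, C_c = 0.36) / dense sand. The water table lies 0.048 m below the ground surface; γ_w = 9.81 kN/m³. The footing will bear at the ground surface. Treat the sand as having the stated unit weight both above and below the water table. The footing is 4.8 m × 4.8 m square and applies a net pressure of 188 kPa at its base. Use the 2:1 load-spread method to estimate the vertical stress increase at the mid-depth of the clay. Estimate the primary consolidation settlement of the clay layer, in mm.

S_c ≈ 457 mm

Mid-depth of clay below the ground surface: z = 1.5 + 7.7/2 = 5.35 m.
Total vertical stress at mid-clay: σ_v = 18.5×1.5 + 17.7×3.85 = 95.895 kPa.
Pore pressure: u = 9.81×(5.35 − 0.048) = 52.013 kPa.
Initial effective stress: σ'_0 = σ_v − u = 95.895 − 52.013 = 43.882 kPa.
Stress increase at mid-clay by the 2:1 spreading method:
Δσ = qBL/((B+z)(L+z)) = 188×4.8×4.8/((4.8+5.35)(4.8+5.35)) = 42.044 kPa
Final effective stress: σ'_f = σ'_0 + Δσ = 43.882 + 42.044 = 85.926 kPa.
Normally consolidated clay, so the full stress increment lies on the virgin compression line:
S_c = C_c·H/(1+e₀)·log₁₀(σ'_f/σ'_0) = 0.36×7.7/(1+0.77)×log₁₀(85.926/43.882)
    = 1.5661 × 0.29184 = 0.4571 m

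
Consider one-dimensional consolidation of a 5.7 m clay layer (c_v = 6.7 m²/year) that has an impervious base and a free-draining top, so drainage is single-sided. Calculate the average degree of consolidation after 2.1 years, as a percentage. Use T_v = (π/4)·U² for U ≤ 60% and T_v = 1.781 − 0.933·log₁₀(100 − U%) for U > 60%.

Drainage path length: H_d = H = 5.7 m (single drainage).
T_v = c_v·t/H_d² = 6.7×2.1/5.7² = 0.43306.
T_v = 0.43306 corresponds to the U > 60% branch:
U = 1 − 10^((1.781 − T_v)/0.933)/100 = 0.7216

U ≈ 72.2 %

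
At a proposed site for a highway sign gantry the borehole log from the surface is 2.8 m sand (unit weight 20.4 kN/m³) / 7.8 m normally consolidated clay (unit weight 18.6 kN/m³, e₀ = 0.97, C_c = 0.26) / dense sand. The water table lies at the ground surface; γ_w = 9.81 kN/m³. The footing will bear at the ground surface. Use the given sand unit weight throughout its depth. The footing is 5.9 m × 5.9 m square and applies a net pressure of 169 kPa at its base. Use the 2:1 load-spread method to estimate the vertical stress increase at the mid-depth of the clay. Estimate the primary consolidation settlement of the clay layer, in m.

S_c ≈ 0.204 m

Mid-depth of clay below the ground surface: z = 2.8 + 7.8/2 = 6.7 m.
Total vertical stress at mid-clay: σ_v = 20.4×2.8 + 18.6×3.9 = 129.66 kPa.
Pore pressure: u = 9.81×(6.7 − 0) = 65.727 kPa.
Initial effective stress: σ'_0 = σ_v − u = 129.66 − 65.727 = 63.933 kPa.
Stress increase at mid-clay by the 2:1 spreading method:
Δσ = qBL/((B+z)(L+z)) = 169×5.9×5.9/((5.9+6.7)(5.9+6.7)) = 37.055 kPa
Final effective stress: σ'_f = σ'_0 + Δσ = 63.933 + 37.055 = 100.99 kPa.
Normally consolidated clay, so the full stress increment lies on the virgin compression line:
S_c = C_c·H/(1+e₀)·log₁₀(σ'_f/σ'_0) = 0.26×7.8/(1+0.97)×log₁₀(100.99/63.933)
    = 1.0294 × 0.19855 = 0.2044 m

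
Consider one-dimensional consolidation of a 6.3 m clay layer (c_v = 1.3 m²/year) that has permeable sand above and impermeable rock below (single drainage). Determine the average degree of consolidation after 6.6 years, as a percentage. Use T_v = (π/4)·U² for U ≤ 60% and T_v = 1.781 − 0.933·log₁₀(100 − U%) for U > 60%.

U ≈ 52.5 %

Drainage path length: H_d = H = 6.3 m (single drainage).
T_v = c_v·t/H_d² = 1.3×6.6/6.3² = 0.21618.
T_v = 0.21618 corresponds to the U ≤ 60% branch:
U = √(4T_v/π) = 0.5246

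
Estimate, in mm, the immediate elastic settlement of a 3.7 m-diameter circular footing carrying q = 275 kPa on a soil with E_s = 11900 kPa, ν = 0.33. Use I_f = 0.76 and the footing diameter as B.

S_e ≈ 57.9 mm

Immediate (elastic) settlement: S_e = q·B·(1−ν²)/E_s · I_f.
S_e = 275 × 3.7 × (1 − 0.33²) / 11900 × 0.76
    = 275 × 3.7 × 0.8911 / 11900 × 0.76
    = 0.05791 m = 57.91 mm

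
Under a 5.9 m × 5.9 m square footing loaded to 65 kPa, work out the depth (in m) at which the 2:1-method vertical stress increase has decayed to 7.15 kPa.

2:1 spreading — at depth z the loaded area has grown by z in each plan dimension:
qB²/(B+z)² = Δσ_z ⇒ z = B(√(q/Δσ_z) − 1) = 5.9×(√(65/7.15) − 1) = 11.89 m

z ≈ 11.9 m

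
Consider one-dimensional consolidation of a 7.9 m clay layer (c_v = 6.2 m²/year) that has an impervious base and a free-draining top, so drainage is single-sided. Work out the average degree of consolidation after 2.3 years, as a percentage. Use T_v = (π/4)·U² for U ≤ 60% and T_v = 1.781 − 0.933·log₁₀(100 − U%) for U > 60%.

Drainage path length: H_d = H = 7.9 m (single drainage).
T_v = c_v·t/H_d² = 6.2×2.3/7.9² = 0.22849.
T_v = 0.22849 corresponds to the U ≤ 60% branch:
U = √(4T_v/π) = 0.5394

U ≈ 53.9 %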